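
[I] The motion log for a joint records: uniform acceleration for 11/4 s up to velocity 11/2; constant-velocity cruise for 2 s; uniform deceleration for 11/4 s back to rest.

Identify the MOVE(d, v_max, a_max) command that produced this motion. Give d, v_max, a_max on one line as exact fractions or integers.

d=209/8 v_max=11/2 a_max=2

a_max = (11/2)/(11/4) = 2
d_a = ½·11/2·11/4 = 121/16; d_c = 11/2·2 = 11
d = 2·121/16 + 11 = 209/8
t_c = 2 > 0 ⇒ limit active, v_max = 11/2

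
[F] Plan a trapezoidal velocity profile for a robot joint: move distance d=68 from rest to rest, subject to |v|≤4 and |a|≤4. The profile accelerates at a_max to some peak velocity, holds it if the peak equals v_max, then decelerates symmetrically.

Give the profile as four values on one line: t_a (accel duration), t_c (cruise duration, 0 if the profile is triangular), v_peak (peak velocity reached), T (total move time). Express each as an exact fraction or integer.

t_a=1 t_c=16 v_peak=4 T=18

v_max²/a_max = 4²/4 = 4
68 ≥ 4 so v_max reached
t_a = 4/4 = 1; v_peak = 4
d_cruise = 68 − 4 = 64; t_c = 64/4 = 16
T = 2·1 + 16 = 18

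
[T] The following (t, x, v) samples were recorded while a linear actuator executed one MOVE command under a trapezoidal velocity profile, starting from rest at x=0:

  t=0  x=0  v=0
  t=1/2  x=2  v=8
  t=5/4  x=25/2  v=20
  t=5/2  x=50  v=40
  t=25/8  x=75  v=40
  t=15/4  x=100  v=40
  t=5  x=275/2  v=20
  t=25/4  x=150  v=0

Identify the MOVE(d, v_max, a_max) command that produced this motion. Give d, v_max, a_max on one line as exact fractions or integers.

d=150 v_max=40 a_max=16

final state: t=25/4, x=150, v=0 → d = 150
a_max = (8−0)/(1/2−0) = 16
max v = 40 over t∈[5/2,15/4] → v_max = 40
check: 40·(5/2+5/4) = 150 ✓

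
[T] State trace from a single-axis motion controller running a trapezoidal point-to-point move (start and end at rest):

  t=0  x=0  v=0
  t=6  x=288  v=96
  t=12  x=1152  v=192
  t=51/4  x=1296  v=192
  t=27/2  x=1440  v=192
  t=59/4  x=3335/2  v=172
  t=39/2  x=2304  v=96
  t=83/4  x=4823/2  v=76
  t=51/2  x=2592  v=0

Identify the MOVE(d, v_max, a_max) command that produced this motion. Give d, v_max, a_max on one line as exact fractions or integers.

final state: t=51/2, x=2592, v=0 → d = 2592
a_max = (96−0)/(6−0) = 16
max v = 192 over t∈[12,27/2] → v_max = 192
check: 192·(12+3/2) = 2592 ✓

d=2592 v_max=192 a_max=16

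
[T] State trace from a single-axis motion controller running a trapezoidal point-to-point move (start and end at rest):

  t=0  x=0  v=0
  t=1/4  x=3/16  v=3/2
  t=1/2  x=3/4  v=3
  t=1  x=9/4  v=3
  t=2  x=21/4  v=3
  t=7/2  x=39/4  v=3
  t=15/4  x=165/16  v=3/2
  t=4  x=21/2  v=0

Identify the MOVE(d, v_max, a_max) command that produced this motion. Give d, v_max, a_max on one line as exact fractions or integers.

d=21/2 v_max=3 a_max=6

final state: t=4, x=21/2, v=0 → d = 21/2
a_max = (3/2−0)/(1/4−0) = 6
max v = 3 over t∈[1/2,7/2] → v_max = 3
check: 3·(1/2+3) = 21/2 ✓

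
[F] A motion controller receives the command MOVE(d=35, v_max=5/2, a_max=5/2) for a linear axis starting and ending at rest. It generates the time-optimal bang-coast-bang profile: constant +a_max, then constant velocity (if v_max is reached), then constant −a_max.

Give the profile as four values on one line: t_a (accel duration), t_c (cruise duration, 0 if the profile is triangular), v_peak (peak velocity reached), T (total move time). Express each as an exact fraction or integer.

(v_max)²/a_max = (5/2)²/(5/2) = 5/2
35 ≥ 5/2 so v_max reached
t_a = (5/2)/(5/2) = 1; v_peak = 5/2
d_cruise = 35 − 5/2 = 65/2; t_c = (65/2)/(5/2) = 13
T = 2·1 + 13 = 15

t_a=1 t_c=13 v_peak=5/2 T=15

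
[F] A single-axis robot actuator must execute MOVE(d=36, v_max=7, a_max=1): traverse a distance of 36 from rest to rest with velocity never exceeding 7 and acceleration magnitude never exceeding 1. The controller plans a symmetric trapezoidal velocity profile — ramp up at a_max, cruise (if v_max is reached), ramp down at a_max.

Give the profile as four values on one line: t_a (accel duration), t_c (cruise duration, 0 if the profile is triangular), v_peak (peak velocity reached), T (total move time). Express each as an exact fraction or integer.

vₘ²/aₘ = 7²/1 = 49
36 < 49 so t_c = 0
v_peak = √(36·1) = √36 = 6
t_a = 6/1 = 6; t_c = 0
T = 2·6 = 12

t_a=6 t_c=0 v_peak=6 T=12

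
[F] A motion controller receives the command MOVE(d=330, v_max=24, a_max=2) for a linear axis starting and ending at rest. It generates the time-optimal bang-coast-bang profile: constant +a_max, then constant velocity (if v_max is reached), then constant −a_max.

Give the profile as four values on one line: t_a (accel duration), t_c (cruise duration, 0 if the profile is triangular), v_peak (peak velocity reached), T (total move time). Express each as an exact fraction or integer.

v_max²/a_max = 24²/2 = 288
330 ≥ 288 ⇒ cruise phase
t_a = 24/2 = 12; v_peak = 24
d_cruise = 330 − 288 = 42; t_c = 42/24 = 7/4
T = 2·12 + 7/4 = 103/4

t_a=12 t_c=7/4 v_peak=24 T=103/4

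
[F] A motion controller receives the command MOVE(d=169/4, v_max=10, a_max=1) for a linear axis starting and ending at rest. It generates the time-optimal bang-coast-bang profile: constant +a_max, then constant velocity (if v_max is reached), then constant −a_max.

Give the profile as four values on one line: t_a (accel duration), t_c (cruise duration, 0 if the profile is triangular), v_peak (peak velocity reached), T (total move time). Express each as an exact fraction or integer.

t_a=13/2 t_c=0 v_peak=13/2 T=13

v_max²/a_max = 10²/1 = 100
169/4 < 100 ⇒ no cruise
v_peak = √(169/4·1) = √(169/4) = 13/2
t_a = (13/2)/1 = 13/2; t_c = 0
T = 2·13/2 = 13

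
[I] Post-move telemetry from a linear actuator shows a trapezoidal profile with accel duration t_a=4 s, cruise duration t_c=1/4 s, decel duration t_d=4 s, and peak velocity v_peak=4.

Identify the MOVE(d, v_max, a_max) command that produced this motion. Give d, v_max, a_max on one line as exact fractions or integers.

d=17 v_max=4 a_max=1

a_max = 4/4 = 1
d_a = ½·4·4 = 8; d_c = 4·1/4 = 1
d = 2·8 + 1 = 17
t_c = 1/4 > 0 → v_max = v_peak = 4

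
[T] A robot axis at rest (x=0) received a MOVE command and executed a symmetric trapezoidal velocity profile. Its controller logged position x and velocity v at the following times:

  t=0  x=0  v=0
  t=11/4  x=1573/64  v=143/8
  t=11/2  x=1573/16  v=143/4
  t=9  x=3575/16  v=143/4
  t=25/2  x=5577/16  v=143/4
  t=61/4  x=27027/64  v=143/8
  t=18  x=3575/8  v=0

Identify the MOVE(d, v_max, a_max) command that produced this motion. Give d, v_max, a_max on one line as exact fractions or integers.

d=3575/8 v_max=143/4 a_max=13/2

final state: t=18, x=3575/8, v=0 → d = 3575/8
a_max = (143/8−0)/(11/4−0) = 13/2
max v = 143/4 over t∈[11/2,25/2] → v_max = 143/4
check: 143/4·(11/2+7) = 3575/8 ✓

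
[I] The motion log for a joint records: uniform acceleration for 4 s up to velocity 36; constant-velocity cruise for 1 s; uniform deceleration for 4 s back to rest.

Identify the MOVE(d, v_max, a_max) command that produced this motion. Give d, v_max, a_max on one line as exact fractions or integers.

d=180 v_max=36 a_max=9

a_max = 36/4 = 9
d_a = ½·36·4 = 72; d_c = 36·1 = 36
d = 2·72 + 36 = 180
t_c = 1 > 0 ⇒ limit active, v_max = 36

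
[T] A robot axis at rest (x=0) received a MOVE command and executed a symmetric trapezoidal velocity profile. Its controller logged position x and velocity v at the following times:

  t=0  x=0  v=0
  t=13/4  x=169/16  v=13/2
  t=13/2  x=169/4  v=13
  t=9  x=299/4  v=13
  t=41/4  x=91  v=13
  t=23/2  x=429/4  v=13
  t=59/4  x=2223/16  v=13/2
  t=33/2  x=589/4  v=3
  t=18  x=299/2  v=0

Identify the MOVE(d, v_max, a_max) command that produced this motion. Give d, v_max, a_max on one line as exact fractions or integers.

d=299/2 v_max=13 a_max=2

final state: t=18, x=299/2, v=0 → d = 299/2
a_max = (13/2−0)/(13/4−0) = 2
max v = 13 over t∈[13/2,23/2] → v_max = 13
check: 13·(13/2+5) = 299/2 ✓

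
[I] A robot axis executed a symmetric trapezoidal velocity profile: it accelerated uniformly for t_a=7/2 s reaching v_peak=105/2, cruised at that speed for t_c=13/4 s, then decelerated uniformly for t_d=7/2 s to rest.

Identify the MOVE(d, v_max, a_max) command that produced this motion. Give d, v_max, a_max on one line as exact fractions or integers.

a_max = (105/2)/(7/2) = 15
d_a = ½·105/2·7/2 = 735/8; d_c = 105/2·13/4 = 1365/8
d = 2·735/8 + 1365/8 = 2835/8
t_c = 13/4 > 0 so v_max = 105/2

d=2835/8 v_max=105/2 a_max=15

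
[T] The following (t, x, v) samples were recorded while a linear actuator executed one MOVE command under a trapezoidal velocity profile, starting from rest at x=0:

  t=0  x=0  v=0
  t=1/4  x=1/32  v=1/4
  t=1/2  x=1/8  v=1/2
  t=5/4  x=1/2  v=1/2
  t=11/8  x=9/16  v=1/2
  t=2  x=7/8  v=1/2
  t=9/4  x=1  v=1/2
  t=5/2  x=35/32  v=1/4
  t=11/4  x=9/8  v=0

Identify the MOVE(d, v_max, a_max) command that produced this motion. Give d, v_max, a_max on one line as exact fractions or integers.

final state: t=11/4, x=9/8, v=0 → d = 9/8
a_max = (1/4−0)/(1/4−0) = 1
max v = 1/2 over t∈[1/2,9/4] → v_max = 1/2
check: 1/2·(1/2+7/4) = 9/8 ✓

d=9/8 v_max=1/2 a_max=1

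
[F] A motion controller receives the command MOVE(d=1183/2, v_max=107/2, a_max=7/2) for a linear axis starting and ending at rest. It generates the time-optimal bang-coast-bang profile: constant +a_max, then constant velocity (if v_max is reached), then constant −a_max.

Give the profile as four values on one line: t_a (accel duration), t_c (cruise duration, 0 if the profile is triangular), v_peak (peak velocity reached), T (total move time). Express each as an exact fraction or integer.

t_a=13 t_c=0 v_peak=91/2 T=26

v_max²/a_max = (107/2)²/(7/2) = 11449/14
1183/2 < 11449/14 so t_c = 0
v_peak = √(1183/2·7/2) = √(8281/4) = 91/2
t_a = (91/2)/(7/2) = 13; t_c = 0
T = 2·13 = 26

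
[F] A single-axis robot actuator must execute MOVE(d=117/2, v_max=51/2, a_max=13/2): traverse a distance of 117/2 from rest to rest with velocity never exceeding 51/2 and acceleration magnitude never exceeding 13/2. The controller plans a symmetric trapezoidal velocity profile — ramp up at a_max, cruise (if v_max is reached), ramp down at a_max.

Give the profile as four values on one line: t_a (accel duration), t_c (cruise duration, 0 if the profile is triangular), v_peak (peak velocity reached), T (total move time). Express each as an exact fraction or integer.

t_a=3 t_c=0 v_peak=39/2 T=6

v_max²/a_max = (51/2)²/(13/2) = 2601/26
117/2 < 2601/26 so t_c = 0
v_peak = √(117/2·13/2) = √(1521/4) = 39/2
t_a = (39/2)/(13/2) = 3; t_c = 0
T = 2·3 = 6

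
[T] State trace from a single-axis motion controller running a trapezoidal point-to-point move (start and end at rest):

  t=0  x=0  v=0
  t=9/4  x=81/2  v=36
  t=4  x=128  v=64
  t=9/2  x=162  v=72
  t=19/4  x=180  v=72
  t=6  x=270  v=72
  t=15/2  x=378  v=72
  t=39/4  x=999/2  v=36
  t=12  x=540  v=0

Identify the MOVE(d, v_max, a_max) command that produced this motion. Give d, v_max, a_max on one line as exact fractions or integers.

final state: t=12, x=540, v=0 → d = 540
a_max = (36−0)/(9/4−0) = 16
max v = 72 over t∈[9/2,15/2] → v_max = 72
check: 72·(9/2+3) = 540 ✓

d=540 v_max=72 a_max=16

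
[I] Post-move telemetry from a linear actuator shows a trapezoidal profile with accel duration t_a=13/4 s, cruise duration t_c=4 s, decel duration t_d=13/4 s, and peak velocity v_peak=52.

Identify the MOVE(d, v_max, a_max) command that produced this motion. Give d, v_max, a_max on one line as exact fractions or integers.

a_max = 52/(13/4) = 16
d_a = ½·52·13/4 = 169/2; d_c = 52·4 = 208
d = 2·169/2 + 208 = 377
t_c = 4 > 0 → v_max = v_peak = 52

d=377 v_max=52 a_max=16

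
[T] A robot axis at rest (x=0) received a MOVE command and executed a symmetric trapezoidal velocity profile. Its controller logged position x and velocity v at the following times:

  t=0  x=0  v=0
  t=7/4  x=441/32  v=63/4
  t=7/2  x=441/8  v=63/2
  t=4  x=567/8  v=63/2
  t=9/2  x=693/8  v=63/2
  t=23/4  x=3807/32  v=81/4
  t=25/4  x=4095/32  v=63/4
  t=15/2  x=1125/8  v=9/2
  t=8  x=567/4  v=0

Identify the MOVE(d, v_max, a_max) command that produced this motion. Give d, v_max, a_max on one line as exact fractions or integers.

final state: t=8, x=567/4, v=0 → d = 567/4
a_max = (63/4−0)/(7/4−0) = 9
max v = 63/2 over t∈[7/2,9/2] → v_max = 63/2
check: 63/2·(7/2+1) = 567/4 ✓

d=567/4 v_max=63/2 a_max=9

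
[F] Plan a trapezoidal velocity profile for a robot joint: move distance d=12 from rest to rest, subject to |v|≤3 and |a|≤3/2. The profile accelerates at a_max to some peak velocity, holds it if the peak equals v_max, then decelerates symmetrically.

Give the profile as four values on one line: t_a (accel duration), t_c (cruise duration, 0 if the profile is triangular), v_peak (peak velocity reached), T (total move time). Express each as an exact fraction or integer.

v_max²/a_max = 3²/(3/2) = 6
12 ≥ 6 so v_max reached
t_a = 3/(3/2) = 2; v_peak = 3
d_cruise = 12 − 6 = 6; t_c = 6/3 = 2
T = 2·2 + 2 = 6

t_a=2 t_c=2 v_peak=3 T=6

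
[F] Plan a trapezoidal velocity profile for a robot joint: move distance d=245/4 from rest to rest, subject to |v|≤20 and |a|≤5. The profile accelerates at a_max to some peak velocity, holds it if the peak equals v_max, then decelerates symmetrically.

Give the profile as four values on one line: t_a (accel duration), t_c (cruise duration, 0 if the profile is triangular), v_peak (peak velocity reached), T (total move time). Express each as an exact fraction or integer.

(v_max)²/a_max = 20²/5 = 80
245/4 < 80 ⇒ no cruise
v_peak = √(245/4·5) = √(1225/4) = 35/2
t_a = (35/2)/5 = 7/2; t_c = 0
T = 2·7/2 = 7

t_a=7/2 t_c=0 v_peak=35/2 T=7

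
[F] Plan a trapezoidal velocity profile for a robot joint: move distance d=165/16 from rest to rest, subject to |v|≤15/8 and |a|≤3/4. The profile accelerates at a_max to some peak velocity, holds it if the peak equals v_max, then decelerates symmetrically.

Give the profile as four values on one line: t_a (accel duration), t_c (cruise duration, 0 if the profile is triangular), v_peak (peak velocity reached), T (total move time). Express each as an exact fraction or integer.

vₘ²/aₘ = (15/8)²/(3/4) = 75/16
165/16 ≥ 75/16 → trapezoidal
t_a = (15/8)/(3/4) = 5/2; v_peak = 15/8
d_cruise = 165/16 − 75/16 = 45/8; t_c = (45/8)/(15/8) = 3
T = 2·5/2 + 3 = 8

t_a=5/2 t_c=3 v_peak=15/8 T=8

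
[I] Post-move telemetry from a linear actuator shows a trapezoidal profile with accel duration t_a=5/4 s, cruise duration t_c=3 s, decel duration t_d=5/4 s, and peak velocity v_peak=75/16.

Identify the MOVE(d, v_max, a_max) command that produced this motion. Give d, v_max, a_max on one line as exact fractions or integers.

a_max = (75/16)/(5/4) = 15/4
d_a = ½·75/16·5/4 = 375/128; d_c = 75/16·3 = 225/16
d = 2·375/128 + 225/16 = 1275/64
t_c = 3 > 0 so v_max = 75/16

d=1275/64 v_max=75/16 a_max=15/4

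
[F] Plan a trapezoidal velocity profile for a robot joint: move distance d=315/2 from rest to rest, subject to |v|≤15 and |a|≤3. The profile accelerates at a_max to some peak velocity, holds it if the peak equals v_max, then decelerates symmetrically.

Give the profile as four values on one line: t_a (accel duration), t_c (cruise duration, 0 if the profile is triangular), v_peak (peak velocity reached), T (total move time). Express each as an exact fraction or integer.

(v_max)²/a_max = 15²/3 = 75
315/2 ≥ 75 ⇒ cruise phase
t_a = 15/3 = 5; v_peak = 15
d_cruise = 315/2 − 75 = 165/2; t_c = (165/2)/15 = 11/2
T = 2·5 + 11/2 = 31/2

t_a=5 t_c=11/2 v_peak=15 T=31/2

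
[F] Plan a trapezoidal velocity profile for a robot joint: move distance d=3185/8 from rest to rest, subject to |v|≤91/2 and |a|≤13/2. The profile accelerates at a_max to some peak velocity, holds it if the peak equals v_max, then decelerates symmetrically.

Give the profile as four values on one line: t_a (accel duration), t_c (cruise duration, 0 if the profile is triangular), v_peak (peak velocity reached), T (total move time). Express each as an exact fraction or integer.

vₘ²/aₘ = (91/2)²/(13/2) = 637/2
3185/8 ≥ 637/2 so v_max reached
t_a = (91/2)/(13/2) = 7; v_peak = 91/2
d_cruise = 3185/8 − 637/2 = 637/8; t_c = (637/8)/(91/2) = 7/4
T = 2·7 + 7/4 = 63/4

t_a=7 t_c=7/4 v_peak=91/2 T=63/4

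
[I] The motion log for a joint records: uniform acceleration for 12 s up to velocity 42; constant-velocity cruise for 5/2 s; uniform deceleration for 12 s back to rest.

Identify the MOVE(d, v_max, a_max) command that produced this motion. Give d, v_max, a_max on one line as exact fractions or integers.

a_max = 42/12 = 7/2
d_a = ½·42·12 = 252; d_c = 42·5/2 = 105
d = 2·252 + 105 = 609
t_c = 5/2 > 0 → v_max = v_peak = 42

d=609 v_max=42 a_max=7/2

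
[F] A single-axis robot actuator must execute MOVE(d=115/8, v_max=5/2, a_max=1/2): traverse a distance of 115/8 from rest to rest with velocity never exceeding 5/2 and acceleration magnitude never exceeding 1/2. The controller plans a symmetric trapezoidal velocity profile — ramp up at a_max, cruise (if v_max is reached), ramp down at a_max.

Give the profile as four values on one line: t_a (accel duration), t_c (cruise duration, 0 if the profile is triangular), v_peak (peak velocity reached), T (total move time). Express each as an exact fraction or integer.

(v_max)²/a_max = (5/2)²/(1/2) = 25/2
115/8 ≥ 25/2 so v_max reached
t_a = (5/2)/(1/2) = 5; v_peak = 5/2
d_cruise = 115/8 − 25/2 = 15/8; t_c = (15/8)/(5/2) = 3/4
T = 2·5 + 3/4 = 43/4

t_a=5 t_c=3/4 v_peak=5/2 T=43/4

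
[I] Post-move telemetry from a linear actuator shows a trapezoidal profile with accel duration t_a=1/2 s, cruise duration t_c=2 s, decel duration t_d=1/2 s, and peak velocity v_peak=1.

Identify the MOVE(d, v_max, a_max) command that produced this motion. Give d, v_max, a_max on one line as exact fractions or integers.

d=5/2 v_max=1 a_max=2

a_max = 1/(1/2) = 2
d_a = ½·1·1/2 = 1/4; d_c = 1·2 = 2
d = 2·1/4 + 2 = 5/2
t_c = 2 > 0 ⇒ limit active, v_max = 1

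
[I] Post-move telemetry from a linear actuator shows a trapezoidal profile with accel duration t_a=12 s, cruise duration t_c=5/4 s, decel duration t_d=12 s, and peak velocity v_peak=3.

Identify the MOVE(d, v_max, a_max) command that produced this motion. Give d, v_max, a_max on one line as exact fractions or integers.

d=159/4 v_max=3 a_max=1/4

a_max = 3/12 = 1/4
d_a = ½·3·12 = 18; d_c = 3·5/4 = 15/4
d = 2·18 + 15/4 = 159/4
t_c = 5/4 > 0 → v_max = v_peak = 3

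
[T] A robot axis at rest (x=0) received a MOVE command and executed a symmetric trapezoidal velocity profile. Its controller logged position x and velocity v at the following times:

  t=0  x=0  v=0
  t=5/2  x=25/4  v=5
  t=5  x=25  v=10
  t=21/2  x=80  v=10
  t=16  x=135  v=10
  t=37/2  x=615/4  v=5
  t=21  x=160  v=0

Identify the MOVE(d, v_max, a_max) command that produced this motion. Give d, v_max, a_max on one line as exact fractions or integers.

final state: t=21, x=160, v=0 → d = 160
a_max = (5−0)/(5/2−0) = 2
max v = 10 over t∈[5,16] → v_max = 10
check: 10·(5+11) = 160 ✓

d=160 v_max=10 a_max=2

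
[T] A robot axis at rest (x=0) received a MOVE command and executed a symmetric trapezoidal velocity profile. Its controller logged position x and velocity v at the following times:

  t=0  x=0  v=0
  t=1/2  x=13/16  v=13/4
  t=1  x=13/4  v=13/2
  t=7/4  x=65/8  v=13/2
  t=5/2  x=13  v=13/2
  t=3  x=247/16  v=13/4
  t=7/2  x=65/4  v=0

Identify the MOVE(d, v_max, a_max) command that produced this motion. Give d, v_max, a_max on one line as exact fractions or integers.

d=65/4 v_max=13/2 a_max=13/2

final state: t=7/2, x=65/4, v=0 → d = 65/4
a_max = (13/4−0)/(1/2−0) = 13/2
max v = 13/2 over t∈[1,5/2] → v_max = 13/2
check: 13/2·(1+3/2) = 65/4 ✓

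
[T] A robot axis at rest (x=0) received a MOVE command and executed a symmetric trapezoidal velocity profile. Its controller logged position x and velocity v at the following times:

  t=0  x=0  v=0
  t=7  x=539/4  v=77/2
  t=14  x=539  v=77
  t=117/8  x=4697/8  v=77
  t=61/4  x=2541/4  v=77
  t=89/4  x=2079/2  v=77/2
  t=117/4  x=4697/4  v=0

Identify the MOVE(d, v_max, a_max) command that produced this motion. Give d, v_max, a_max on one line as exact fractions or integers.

final state: t=117/4, x=4697/4, v=0 → d = 4697/4
a_max = (77/2−0)/(7−0) = 11/2
max v = 77 over t∈[14,61/4] → v_max = 77
check: 77·(14+5/4) = 4697/4 ✓

d=4697/4 v_max=77 a_max=11/2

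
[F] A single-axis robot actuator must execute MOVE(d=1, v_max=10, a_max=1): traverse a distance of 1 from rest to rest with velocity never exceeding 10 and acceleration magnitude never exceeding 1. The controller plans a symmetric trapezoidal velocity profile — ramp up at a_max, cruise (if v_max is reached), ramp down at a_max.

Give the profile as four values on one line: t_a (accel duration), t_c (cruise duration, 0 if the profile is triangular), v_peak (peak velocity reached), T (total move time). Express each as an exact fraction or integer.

v_max²/a_max = 10²/1 = 100
1 < 100 ⇒ no cruise
v_peak = √(1·1) = √1 = 1
t_a = 1/1 = 1; t_c = 0
T = 2·1 = 2

t_a=1 t_c=0 v_peak=1 T=2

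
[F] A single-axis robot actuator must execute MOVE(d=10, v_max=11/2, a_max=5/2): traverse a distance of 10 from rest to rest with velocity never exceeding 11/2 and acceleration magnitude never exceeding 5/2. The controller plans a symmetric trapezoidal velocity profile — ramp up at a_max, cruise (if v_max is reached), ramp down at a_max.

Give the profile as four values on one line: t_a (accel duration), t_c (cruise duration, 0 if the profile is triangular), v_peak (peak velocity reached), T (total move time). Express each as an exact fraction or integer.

t_a=2 t_c=0 v_peak=5 T=4

(v_max)²/a_max = (11/2)²/(5/2) = 121/10
10 < 121/10 so t_c = 0
v_peak = √(10·5/2) = √25 = 5
t_a = 5/(5/2) = 2; t_c = 0
T = 2·2 = 4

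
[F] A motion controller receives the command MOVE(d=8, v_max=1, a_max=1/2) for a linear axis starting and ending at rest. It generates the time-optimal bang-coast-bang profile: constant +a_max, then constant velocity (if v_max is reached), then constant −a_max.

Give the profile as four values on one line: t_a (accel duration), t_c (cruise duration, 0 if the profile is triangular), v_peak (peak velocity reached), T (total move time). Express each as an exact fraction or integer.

v_max²/a_max = 1²/(1/2) = 2
8 ≥ 2 ⇒ cruise phase
t_a = 1/(1/2) = 2; v_peak = 1
d_cruise = 8 − 2 = 6; t_c = 6/1 = 6
T = 2·2 + 6 = 10

t_a=2 t_c=6 v_peak=1 T=10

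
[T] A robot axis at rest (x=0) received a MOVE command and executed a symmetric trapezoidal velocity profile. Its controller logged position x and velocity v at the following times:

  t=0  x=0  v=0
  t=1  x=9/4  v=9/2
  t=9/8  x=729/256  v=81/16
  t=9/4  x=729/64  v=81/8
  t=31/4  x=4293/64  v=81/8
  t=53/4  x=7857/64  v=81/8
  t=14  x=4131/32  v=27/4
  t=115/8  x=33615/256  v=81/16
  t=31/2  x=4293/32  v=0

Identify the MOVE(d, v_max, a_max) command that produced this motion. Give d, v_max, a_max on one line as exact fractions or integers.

d=4293/32 v_max=81/8 a_max=9/2

final state: t=31/2, x=4293/32, v=0 → d = 4293/32
a_max = (9/2−0)/(1−0) = 9/2
max v = 81/8 over t∈[9/4,53/4] → v_max = 81/8
check: 81/8·(9/4+11) = 4293/32 ✓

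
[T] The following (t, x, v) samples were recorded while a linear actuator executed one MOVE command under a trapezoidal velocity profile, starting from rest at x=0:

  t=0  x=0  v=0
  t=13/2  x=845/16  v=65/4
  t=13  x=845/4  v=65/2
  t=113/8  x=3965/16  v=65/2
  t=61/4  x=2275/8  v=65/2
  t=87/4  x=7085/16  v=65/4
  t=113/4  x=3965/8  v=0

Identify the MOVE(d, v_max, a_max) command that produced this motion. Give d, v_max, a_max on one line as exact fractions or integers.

d=3965/8 v_max=65/2 a_max=5/2

final state: t=113/4, x=3965/8, v=0 → d = 3965/8
a_max = (65/4−0)/(13/2−0) = 5/2
max v = 65/2 over t∈[13,61/4] → v_max = 65/2
check: 65/2·(13+9/4) = 3965/8 ✓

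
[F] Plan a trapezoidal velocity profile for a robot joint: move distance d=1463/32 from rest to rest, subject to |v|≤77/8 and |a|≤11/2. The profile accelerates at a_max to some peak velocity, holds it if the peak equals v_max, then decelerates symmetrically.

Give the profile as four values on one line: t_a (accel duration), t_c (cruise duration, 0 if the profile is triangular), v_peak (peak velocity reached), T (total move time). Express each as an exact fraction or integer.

(v_max)²/a_max = (77/8)²/(11/2) = 539/32
1463/32 ≥ 539/32 → trapezoidal
t_a = (77/8)/(11/2) = 7/4; v_peak = 77/8
d_cruise = 1463/32 − 539/32 = 231/8; t_c = (231/8)/(77/8) = 3
T = 2·7/4 + 3 = 13/2

t_a=7/4 t_c=3 v_peak=77/8 T=13/2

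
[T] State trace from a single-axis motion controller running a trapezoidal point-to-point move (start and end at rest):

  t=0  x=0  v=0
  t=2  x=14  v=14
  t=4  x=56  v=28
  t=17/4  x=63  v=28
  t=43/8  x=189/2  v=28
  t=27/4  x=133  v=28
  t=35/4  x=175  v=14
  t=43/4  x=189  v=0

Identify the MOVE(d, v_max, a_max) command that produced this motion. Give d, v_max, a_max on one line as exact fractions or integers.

d=189 v_max=28 a_max=7

final state: t=43/4, x=189, v=0 → d = 189
a_max = (14−0)/(2−0) = 7
max v = 28 over t∈[4,27/4] → v_max = 28
check: 28·(4+11/4) = 189 ✓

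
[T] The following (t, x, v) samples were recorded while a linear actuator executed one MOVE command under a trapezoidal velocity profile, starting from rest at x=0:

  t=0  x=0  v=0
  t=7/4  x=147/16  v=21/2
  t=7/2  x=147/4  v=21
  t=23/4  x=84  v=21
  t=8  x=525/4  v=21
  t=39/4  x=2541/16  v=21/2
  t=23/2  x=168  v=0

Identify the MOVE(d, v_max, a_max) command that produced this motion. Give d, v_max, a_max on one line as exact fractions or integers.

d=168 v_max=21 a_max=6

final state: t=23/2, x=168, v=0 → d = 168
a_max = (21/2−0)/(7/4−0) = 6
max v = 21 over t∈[7/2,8] → v_max = 21
check: 21·(7/2+9/2) = 168 ✓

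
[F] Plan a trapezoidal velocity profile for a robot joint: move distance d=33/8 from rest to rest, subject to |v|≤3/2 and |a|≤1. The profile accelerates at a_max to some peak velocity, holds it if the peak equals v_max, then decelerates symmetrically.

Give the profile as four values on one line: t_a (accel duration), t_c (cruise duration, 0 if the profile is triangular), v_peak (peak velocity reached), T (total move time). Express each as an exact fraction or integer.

v_max²/a_max = (3/2)²/1 = 9/4
33/8 ≥ 9/4 so v_max reached
t_a = (3/2)/1 = 3/2; v_peak = 3/2
d_cruise = 33/8 − 9/4 = 15/8; t_c = (15/8)/(3/2) = 5/4
T = 2·3/2 + 5/4 = 17/4

t_a=3/2 t_c=5/4 v_peak=3/2 T=17/4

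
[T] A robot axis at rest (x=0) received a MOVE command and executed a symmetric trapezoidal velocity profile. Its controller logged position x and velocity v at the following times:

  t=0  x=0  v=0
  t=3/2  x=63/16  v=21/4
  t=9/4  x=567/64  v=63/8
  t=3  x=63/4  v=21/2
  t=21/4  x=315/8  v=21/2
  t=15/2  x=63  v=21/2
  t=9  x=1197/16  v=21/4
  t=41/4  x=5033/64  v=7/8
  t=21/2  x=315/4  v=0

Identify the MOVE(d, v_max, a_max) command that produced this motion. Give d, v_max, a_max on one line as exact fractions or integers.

d=315/4 v_max=21/2 a_max=7/2

final state: t=21/2, x=315/4, v=0 → d = 315/4
a_max = (21/4−0)/(3/2−0) = 7/2
max v = 21/2 over t∈[3,15/2] → v_max = 21/2
check: 21/2·(3+9/2) = 315/4 ✓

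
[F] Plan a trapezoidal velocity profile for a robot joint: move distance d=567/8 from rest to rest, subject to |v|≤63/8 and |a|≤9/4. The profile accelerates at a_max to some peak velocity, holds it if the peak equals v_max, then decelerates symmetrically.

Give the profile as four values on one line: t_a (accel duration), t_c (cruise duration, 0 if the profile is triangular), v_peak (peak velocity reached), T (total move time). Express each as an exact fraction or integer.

t_a=7/2 t_c=11/2 v_peak=63/8 T=25/2

vₘ²/aₘ = (63/8)²/(9/4) = 441/16
567/8 ≥ 441/16 ⇒ cruise phase
t_a = (63/8)/(9/4) = 7/2; v_peak = 63/8
d_cruise = 567/8 − 441/16 = 693/16; t_c = (693/16)/(63/8) = 11/2
T = 2·7/2 + 11/2 = 25/2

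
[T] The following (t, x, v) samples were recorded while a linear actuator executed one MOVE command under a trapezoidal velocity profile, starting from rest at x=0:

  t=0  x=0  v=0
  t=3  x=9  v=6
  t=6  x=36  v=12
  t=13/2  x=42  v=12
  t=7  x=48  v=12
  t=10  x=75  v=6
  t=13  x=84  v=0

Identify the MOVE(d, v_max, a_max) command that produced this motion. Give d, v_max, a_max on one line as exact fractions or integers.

d=84 v_max=12 a_max=2

final state: t=13, x=84, v=0 → d = 84
a_max = (6−0)/(3−0) = 2
max v = 12 over t∈[6,7] → v_max = 12
check: 12·(6+1) = 84 ✓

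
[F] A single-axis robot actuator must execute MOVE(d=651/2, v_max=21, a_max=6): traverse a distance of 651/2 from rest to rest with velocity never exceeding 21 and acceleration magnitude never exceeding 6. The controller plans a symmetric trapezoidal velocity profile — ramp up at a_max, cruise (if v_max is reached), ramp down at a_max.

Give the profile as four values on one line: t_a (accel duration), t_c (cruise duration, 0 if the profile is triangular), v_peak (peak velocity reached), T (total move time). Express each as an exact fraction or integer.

v_max²/a_max = 21²/6 = 147/2
651/2 ≥ 147/2 → trapezoidal
t_a = 21/6 = 7/2; v_peak = 21
d_cruise = 651/2 − 147/2 = 252; t_c = 252/21 = 12
T = 2·7/2 + 12 = 19

t_a=7/2 t_c=12 v_peak=21 T=19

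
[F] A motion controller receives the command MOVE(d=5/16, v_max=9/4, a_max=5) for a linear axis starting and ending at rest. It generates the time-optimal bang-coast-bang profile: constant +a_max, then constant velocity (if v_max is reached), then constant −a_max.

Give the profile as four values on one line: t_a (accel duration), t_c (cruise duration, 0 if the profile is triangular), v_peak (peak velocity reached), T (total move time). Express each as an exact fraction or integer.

v_max²/a_max = (9/4)²/5 = 81/80
5/16 < 81/80 so t_c = 0
v_peak = √(5/16·5) = √(25/16) = 5/4
t_a = (5/4)/5 = 1/4; t_c = 0
T = 2·1/4 = 1/2

t_a=1/4 t_c=0 v_peak=5/4 T=1/2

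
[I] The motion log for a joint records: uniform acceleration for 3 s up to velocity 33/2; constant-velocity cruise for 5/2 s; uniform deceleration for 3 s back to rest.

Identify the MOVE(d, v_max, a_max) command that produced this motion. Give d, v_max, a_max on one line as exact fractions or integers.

d=363/4 v_max=33/2 a_max=11/2

a_max = (33/2)/3 = 11/2
d_a = ½·33/2·3 = 99/4; d_c = 33/2·5/2 = 165/4
d = 2·99/4 + 165/4 = 363/4
t_c = 5/2 > 0 ⇒ limit active, v_max = 33/2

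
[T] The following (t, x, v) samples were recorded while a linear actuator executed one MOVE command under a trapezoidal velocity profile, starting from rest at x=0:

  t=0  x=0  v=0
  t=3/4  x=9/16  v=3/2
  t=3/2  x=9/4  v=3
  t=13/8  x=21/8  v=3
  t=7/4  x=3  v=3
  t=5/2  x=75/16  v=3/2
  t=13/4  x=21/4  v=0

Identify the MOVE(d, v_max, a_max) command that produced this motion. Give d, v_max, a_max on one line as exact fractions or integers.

d=21/4 v_max=3 a_max=2

final state: t=13/4, x=21/4, v=0 → d = 21/4
a_max = (3/2−0)/(3/4−0) = 2
max v = 3 over t∈[3/2,7/4] → v_max = 3
check: 3·(3/2+1/4) = 21/4 ✓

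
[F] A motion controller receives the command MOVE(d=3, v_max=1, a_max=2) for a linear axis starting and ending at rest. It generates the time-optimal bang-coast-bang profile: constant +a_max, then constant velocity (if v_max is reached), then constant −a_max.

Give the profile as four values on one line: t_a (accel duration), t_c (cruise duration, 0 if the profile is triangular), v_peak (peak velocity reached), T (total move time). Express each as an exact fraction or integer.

t_a=1/2 t_c=5/2 v_peak=1 T=7/2

(v_max)²/a_max = 1²/2 = 1/2
3 ≥ 1/2 so v_max reached
t_a = 1/2; v_peak = 1
d_cruise = 3 − 1/2 = 5/2; t_c = (5/2)/1 = 5/2
T = 2·1/2 + 5/2 = 7/2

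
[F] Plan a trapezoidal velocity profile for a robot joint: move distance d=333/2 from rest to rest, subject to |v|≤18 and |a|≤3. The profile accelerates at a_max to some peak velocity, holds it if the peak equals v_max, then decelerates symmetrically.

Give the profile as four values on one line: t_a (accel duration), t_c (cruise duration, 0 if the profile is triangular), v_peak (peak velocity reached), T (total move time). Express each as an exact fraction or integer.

t_a=6 t_c=13/4 v_peak=18 T=61/4

v_max²/a_max = 18²/3 = 108
333/2 ≥ 108 ⇒ cruise phase
t_a = 18/3 = 6; v_peak = 18
d_cruise = 333/2 − 108 = 117/2; t_c = (117/2)/18 = 13/4
T = 2·6 + 13/4 = 61/4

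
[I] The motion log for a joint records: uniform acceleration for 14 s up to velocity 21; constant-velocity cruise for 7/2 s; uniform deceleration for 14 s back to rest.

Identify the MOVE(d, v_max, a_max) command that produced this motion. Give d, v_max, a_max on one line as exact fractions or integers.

d=735/2 v_max=21 a_max=3/2

a_max = 21/14 = 3/2
d_a = ½·21·14 = 147; d_c = 21·7/2 = 147/2
d = 2·147 + 147/2 = 735/2
t_c = 7/2 > 0 → v_max = v_peak = 21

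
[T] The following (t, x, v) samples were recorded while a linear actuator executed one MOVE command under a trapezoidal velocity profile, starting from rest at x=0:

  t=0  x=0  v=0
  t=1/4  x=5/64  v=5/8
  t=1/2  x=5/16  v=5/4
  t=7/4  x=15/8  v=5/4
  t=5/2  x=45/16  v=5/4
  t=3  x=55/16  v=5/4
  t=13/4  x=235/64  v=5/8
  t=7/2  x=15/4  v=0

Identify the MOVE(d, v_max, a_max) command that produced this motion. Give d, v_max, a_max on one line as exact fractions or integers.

d=15/4 v_max=5/4 a_max=5/2

final state: t=7/2, x=15/4, v=0 → d = 15/4
a_max = (5/8−0)/(1/4−0) = 5/2
max v = 5/4 over t∈[1/2,3] → v_max = 5/4
check: 5/4·(1/2+5/2) = 15/4 ✓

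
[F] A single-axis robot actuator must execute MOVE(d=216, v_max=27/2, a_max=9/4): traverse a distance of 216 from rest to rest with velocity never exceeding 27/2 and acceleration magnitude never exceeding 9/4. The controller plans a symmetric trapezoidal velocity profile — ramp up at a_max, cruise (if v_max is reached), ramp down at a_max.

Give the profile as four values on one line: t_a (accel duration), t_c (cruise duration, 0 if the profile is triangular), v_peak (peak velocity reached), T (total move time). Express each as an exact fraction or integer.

vₘ²/aₘ = (27/2)²/(9/4) = 81
216 ≥ 81 → trapezoidal
t_a = (27/2)/(9/4) = 6; v_peak = 27/2
d_cruise = 216 − 81 = 135; t_c = 135/(27/2) = 10
T = 2·6 + 10 = 22

t_a=6 t_c=10 v_peak=27/2 T=22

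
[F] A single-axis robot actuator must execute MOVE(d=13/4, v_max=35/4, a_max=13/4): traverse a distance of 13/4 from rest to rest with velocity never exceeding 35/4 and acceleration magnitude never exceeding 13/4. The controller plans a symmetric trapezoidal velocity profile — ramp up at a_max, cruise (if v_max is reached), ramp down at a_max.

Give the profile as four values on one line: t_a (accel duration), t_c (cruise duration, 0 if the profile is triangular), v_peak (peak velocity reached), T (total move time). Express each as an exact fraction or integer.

vₘ²/aₘ = (35/4)²/(13/4) = 1225/52
13/4 < 1225/52 ⇒ no cruise
v_peak = √(13/4·13/4) = √(169/16) = 13/4
t_a = (13/4)/(13/4) = 1; t_c = 0
T = 2·1 = 2

t_a=1 t_c=0 v_peak=13/4 T=2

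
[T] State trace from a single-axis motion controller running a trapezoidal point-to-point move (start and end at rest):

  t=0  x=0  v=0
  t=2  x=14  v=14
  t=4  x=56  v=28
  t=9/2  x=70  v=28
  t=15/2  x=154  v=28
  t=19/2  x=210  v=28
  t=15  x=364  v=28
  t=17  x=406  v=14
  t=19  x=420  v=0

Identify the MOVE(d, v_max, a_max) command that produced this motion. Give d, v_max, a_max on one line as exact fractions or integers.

final state: t=19, x=420, v=0 → d = 420
a_max = (14−0)/(2−0) = 7
max v = 28 over t∈[4,15] → v_max = 28
check: 28·(4+11) = 420 ✓

d=420 v_max=28 a_max=7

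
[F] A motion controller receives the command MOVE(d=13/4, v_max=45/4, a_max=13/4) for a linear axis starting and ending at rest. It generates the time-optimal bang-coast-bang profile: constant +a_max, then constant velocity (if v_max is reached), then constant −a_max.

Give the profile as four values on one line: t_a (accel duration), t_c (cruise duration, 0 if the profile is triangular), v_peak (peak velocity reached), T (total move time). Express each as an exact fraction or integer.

v_max²/a_max = (45/4)²/(13/4) = 2025/52
13/4 < 2025/52 ⇒ no cruise
v_peak = √(13/4·13/4) = √(169/16) = 13/4
t_a = (13/4)/(13/4) = 1; t_c = 0
T = 2·1 = 2

t_a=1 t_c=0 v_peak=13/4 T=2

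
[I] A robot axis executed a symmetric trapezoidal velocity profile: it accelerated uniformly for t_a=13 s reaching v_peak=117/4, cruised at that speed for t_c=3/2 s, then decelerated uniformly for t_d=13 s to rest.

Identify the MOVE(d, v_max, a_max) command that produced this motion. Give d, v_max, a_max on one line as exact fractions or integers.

d=3393/8 v_max=117/4 a_max=9/4

a_max = (117/4)/13 = 9/4
d_a = ½·117/4·13 = 1521/8; d_c = 117/4·3/2 = 351/8
d = 2·1521/8 + 351/8 = 3393/8
t_c = 3/2 > 0 so v_max = 117/4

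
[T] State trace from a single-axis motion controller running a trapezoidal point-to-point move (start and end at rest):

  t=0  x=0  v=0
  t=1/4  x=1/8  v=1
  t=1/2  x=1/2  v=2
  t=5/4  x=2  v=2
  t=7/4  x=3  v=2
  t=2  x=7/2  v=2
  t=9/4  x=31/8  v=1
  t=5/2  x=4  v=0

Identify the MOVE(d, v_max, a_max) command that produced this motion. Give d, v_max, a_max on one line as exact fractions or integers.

d=4 v_max=2 a_max=4

final state: t=5/2, x=4, v=0 → d = 4
a_max = (1−0)/(1/4−0) = 4
max v = 2 over t∈[1/2,2] → v_max = 2
check: 2·(1/2+3/2) = 4 ✓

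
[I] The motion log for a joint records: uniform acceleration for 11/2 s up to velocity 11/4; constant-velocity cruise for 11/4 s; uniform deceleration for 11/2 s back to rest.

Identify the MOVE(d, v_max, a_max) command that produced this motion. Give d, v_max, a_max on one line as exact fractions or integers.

d=363/16 v_max=11/4 a_max=1/2

a_max = (11/4)/(11/2) = 1/2
d_a = ½·11/4·11/2 = 121/16; d_c = 11/4·11/4 = 121/16
d = 2·121/16 + 121/16 = 363/16
t_c = 11/4 > 0 ⇒ limit active, v_max = 11/4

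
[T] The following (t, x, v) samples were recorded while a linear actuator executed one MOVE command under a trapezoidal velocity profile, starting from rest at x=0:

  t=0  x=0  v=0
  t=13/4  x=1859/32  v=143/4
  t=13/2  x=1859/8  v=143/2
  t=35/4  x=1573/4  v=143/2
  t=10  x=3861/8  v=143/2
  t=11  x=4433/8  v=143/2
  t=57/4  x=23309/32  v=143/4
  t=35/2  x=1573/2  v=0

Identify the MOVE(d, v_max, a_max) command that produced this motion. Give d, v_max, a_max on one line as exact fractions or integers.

d=1573/2 v_max=143/2 a_max=11

final state: t=35/2, x=1573/2, v=0 → d = 1573/2
a_max = (143/4−0)/(13/4−0) = 11
max v = 143/2 over t∈[13/2,11] → v_max = 143/2
check: 143/2·(13/2+9/2) = 1573/2 ✓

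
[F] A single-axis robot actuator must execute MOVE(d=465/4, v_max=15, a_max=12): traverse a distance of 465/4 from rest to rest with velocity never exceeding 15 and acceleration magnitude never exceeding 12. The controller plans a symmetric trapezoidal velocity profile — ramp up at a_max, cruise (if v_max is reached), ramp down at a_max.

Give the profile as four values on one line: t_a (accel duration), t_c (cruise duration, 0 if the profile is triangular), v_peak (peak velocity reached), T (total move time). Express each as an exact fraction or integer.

t_a=5/4 t_c=13/2 v_peak=15 T=9

vₘ²/aₘ = 15²/12 = 75/4
465/4 ≥ 75/4 so v_max reached
t_a = 15/12 = 5/4; v_peak = 15
d_cruise = 465/4 − 75/4 = 195/2; t_c = (195/2)/15 = 13/2
T = 2·5/4 + 13/2 = 9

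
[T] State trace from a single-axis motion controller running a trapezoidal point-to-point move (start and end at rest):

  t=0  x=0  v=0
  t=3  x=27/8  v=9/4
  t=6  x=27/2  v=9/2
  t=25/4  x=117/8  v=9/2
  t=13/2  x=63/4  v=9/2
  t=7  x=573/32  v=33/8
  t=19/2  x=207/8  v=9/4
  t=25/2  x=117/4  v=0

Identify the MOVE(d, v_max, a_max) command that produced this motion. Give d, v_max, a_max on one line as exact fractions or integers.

d=117/4 v_max=9/2 a_max=3/4

final state: t=25/2, x=117/4, v=0 → d = 117/4
a_max = (9/4−0)/(3−0) = 3/4
max v = 9/2 over t∈[6,13/2] → v_max = 9/2
check: 9/2·(6+1/2) = 117/4 ✓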